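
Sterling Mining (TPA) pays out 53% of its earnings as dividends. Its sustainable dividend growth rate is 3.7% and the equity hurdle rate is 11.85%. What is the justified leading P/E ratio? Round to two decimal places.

6.50

Justified leading P/E = b/(r−g) = 0.53/(0.1185−0.037) = 6.5031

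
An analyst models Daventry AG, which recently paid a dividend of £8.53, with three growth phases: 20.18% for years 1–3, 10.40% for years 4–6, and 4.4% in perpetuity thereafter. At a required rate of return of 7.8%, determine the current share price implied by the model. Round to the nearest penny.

£458.94

Three-stage DDM. Project D₁…D_6; terminal Gordon value at t=6 with g = 0.044; discount at r = 0.078.
D_1 = 10.2514
D_2 = 12.3201
D_3 = 14.8063
D_4 = 16.3461
D_5 = 18.0461
D_6 = 19.9229
TV_6 = 20.7995/(0.078−0.044) = 611.7506
P₀ = Σ Dₜ/(1+r)ᵗ + TV_6/(1+r)^6 = 458.9443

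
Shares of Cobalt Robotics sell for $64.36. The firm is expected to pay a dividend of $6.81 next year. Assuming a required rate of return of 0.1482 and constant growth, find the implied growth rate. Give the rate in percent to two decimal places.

4.24%

From P₀ = D₁/(r − g), the implied growth is g = r − D₁/P₀.
g = 0.1482 − 6.81/64.36 = 0.1482 − 0.10581 = 0.04239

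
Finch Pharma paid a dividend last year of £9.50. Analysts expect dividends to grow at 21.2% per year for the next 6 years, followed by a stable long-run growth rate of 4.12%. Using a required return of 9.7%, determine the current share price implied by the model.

Two-stage DDM. Project D₁…D_6 at 0.212, terminal growth 0.0412, discount at r = 0.097.
D_1 = 11.5140
D_2 = 13.9550
D_3 = 16.9134
D_4 = 20.4991
D_5 = 24.8449
D_6 = 30.1120
Terminal value at t=6: TV = D_7/(r−g) = 31.3526/(0.097−0.0412) = 561.8745
P₀ = 11.5140/(1+0.097)^1 + 13.9550/(1+0.097)^2 + 16.9134/(1+0.097)^3 + 20.4991/(1+0.097)^4 + 24.8449/(1+0.097)^5 + 30.1120/(1+0.097)^6 + 561.8745/(1+0.097)^6 = 404.3792

£404.38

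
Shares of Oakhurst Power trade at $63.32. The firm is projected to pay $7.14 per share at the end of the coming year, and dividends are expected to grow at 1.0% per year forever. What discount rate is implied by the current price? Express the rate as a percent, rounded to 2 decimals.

Rearranging the constant-growth DDM: r = D₁/P₀ + g.
r = 7.1400 / 63.32 + 0.01 = 0.11276 + 0.01 = 0.12276

12.28%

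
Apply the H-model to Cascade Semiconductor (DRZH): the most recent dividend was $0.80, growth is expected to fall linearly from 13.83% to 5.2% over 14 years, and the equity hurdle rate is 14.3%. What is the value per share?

H-model: P₀ = D₀[(1+g_L) + H(g_S−g_L)]/(r−g_L), with H = 14/2 = 7.
P₀ = 0.80 × [(1+0.052) + 7×(0.1383−0.052)] / (0.143−0.052)
   = 0.80 × 1.6561 / 0.091 = 14.5591

$14.56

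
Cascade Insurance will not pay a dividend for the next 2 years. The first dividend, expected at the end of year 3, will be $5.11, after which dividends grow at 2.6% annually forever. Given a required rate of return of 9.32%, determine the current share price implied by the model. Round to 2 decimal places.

Deferred-dividend DDM. At t=2 the remaining stream is a growing perpetuity with first payment D_3 = 5.11.
V_2 = D_3/(r−g) = 5.11/(0.0932−0.026) = 76.0417
P₀ = V_2/(1+r)^2 = 76.0417/(1+0.0932)^2 = 63.6286

$63.63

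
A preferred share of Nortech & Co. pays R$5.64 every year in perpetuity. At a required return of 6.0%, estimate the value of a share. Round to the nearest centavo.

R$94.00

Zero-growth DDM (perpetuity): P₀ = D/r = 5.64 / 0.06 = 94.0000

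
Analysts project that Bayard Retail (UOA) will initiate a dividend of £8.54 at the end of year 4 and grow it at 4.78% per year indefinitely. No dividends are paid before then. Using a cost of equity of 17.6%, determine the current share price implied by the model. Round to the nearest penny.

£40.96

Deferred-dividend DDM. At t=3 the remaining stream is a growing perpetuity with first payment D_4 = 8.54.
V_3 = D_4/(r−g) = 8.54/(0.176−0.0478) = 66.6147
P₀ = V_3/(1+r)^3 = 66.6147/(1+0.176)^3 = 40.9589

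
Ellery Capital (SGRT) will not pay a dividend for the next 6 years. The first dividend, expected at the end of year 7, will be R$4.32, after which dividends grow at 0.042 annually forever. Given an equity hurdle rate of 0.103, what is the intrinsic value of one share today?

R$39.33

Deferred-dividend DDM. At t=6 the remaining stream is a growing perpetuity with first payment D_7 = 4.32.
V_6 = D_7/(r−g) = 4.32/(0.103−0.042) = 70.8197
P₀ = V_6/(1+r)^6 = 70.8197/(1+0.103)^6 = 39.3279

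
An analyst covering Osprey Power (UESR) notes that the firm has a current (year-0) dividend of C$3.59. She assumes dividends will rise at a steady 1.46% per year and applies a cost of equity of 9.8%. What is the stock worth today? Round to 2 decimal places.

Gordon growth model: P₀ = D₁/(r − g). D₁ = 3.59 × (1 + 0.0146) = 3.6424.
P₀ = 3.6424 / (0.098 − 0.0146) = 3.6424 / 0.0834 = 43.6740

C$43.67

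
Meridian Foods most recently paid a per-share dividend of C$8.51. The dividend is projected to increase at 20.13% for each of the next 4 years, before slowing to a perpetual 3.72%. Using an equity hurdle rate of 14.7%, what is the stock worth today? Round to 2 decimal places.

Two-stage DDM. Project D₁…D_4 at 0.2013, terminal growth 0.0372, discount at r = 0.147.
D_1 = 10.2231
D_2 = 12.2810
D_3 = 14.7531
D_4 = 17.7229
Terminal value at t=4: TV = D_5/(r−g) = 18.3822/(0.147−0.0372) = 167.4155
P₀ = 10.2231/(1+0.147)^1 + 12.2810/(1+0.147)^2 + 14.7531/(1+0.147)^3 + 17.7229/(1+0.147)^4 + 167.4155/(1+0.147)^4 = 134.9897

C$134.99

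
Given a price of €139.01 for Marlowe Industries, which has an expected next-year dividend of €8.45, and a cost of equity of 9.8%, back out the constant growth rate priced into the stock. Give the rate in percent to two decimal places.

3.72%

From P₀ = D₁/(r − g), the implied growth is g = r − D₁/P₀.
g = 0.098 − 8.45/139.01 = 0.098 − 0.06079 = 0.03721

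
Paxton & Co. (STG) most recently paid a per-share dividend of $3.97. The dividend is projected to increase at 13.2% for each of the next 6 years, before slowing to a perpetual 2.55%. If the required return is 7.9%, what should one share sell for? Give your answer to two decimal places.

Two-stage DDM. Project D₁…D_6 at 0.132, terminal growth 0.0255, discount at r = 0.079.
D_1 = 4.4940
D_2 = 5.0873
D_3 = 5.7588
D_4 = 6.5189
D_5 = 7.3794
D_6 = 8.3535
Terminal value at t=6: TV = D_7/(r−g) = 8.5665/(0.079−0.0255) = 160.1220
P₀ = 4.4940/(1+0.079)^1 + 5.0873/(1+0.079)^2 + 5.7588/(1+0.079)^3 + 6.5189/(1+0.079)^4 + 7.3794/(1+0.079)^5 + 8.3535/(1+0.079)^6 + 160.1220/(1+0.079)^6 = 129.7337

$129.73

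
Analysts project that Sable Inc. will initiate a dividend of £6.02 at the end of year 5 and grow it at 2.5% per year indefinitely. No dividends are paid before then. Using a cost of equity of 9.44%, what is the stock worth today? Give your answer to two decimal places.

£60.47

Deferred-dividend DDM. At t=4 the remaining stream is a growing perpetuity with first payment D_5 = 6.02.
V_4 = D_5/(r−g) = 6.02/(0.0944−0.025) = 86.7435
P₀ = V_4/(1+r)^4 = 86.7435/(1+0.0944)^4 = 60.4690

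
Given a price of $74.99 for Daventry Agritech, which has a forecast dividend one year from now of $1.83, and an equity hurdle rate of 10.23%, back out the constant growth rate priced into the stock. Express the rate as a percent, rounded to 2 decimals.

7.79%

From P₀ = D₁/(r − g), the implied growth is g = r − D₁/P₀.
g = 0.1023 − 1.83/74.99 = 0.1023 − 0.02440 = 0.07790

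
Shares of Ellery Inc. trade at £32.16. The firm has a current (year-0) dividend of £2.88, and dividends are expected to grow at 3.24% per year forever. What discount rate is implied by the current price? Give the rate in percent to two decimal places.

12.49%

Rearranging the constant-growth DDM: r = D₁/P₀ + g.
D₁ = 2.88 × (1 + 0.0324) = 2.9733.
r = 2.9733 / 32.16 + 0.0324 = 0.09245 + 0.0324 = 0.12485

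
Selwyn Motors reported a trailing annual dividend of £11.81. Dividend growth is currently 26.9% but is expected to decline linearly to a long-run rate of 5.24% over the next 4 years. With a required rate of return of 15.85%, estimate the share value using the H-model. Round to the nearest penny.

£165.36

H-model: P₀ = D₀[(1+g_L) + H(g_S−g_L)]/(r−g_L), with H = 4/2 = 2.
P₀ = 11.81 × [(1+0.0524) + 2×(0.269−0.0524)] / (0.1585−0.0524)
   = 11.81 × 1.4856 / 0.1061 = 165.3623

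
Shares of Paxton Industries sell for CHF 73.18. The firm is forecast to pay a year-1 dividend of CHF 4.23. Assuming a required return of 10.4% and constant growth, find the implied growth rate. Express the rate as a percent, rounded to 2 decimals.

4.62%

From P₀ = D₁/(r − g), the implied growth is g = r − D₁/P₀.
g = 0.104 − 4.23/73.18 = 0.104 − 0.05780 = 0.04620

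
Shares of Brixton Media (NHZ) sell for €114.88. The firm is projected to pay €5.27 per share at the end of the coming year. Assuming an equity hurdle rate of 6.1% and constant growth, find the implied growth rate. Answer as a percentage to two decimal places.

From P₀ = D₁/(r − g), the implied growth is g = r − D₁/P₀.
g = 0.061 − 5.27/114.88 = 0.061 − 0.04587 = 0.01513

1.51%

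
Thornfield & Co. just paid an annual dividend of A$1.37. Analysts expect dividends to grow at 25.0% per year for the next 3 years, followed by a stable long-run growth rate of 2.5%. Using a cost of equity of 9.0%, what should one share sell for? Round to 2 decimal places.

Two-stage DDM. Project D₁…D_3 at 0.25, terminal growth 0.025, discount at r = 0.09.
D_1 = 1.7125
D_2 = 2.1406
D_3 = 2.6758
Terminal value at t=3: TV = D_4/(r−g) = 2.7427/(0.09−0.025) = 42.1950
P₀ = 1.7125/(1+0.09)^1 + 2.1406/(1+0.09)^2 + 2.6758/(1+0.09)^3 + 42.1950/(1+0.09)^3 = 38.0213

A$38.02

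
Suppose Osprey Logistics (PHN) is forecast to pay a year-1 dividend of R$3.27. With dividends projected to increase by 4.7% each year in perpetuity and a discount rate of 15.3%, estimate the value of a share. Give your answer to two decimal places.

R$30.85

Gordon growth model: P₀ = D₁/(r − g), with D₁ = 3.27 given directly.
P₀ = 3.2700 / (0.153 − 0.047) = 3.2700 / 0.106 = 30.8491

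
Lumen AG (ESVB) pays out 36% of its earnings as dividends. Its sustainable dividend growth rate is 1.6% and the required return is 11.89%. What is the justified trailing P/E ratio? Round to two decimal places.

Justified trailing P/E = b(1+g)/(r−g) = 0.36×(1+0.016)/(0.1189−0.016) = 3.5545

3.55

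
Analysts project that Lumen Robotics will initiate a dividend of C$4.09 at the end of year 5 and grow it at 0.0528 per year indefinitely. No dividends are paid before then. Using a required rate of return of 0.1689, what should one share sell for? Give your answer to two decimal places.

Deferred-dividend DDM. At t=4 the remaining stream is a growing perpetuity with first payment D_5 = 4.09.
V_4 = D_5/(r−g) = 4.09/(0.1689−0.0528) = 35.2283
P₀ = V_4/(1+r)^4 = 35.2283/(1+0.1689)^4 = 18.8704

C$18.87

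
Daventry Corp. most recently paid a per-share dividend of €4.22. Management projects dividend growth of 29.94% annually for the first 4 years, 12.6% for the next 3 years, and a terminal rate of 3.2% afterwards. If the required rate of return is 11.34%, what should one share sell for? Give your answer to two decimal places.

Three-stage DDM. Project D₁…D_7; terminal Gordon value at t=7 with g = 0.032; discount at r = 0.1134.
D_1 = 5.4835
D_2 = 7.1252
D_3 = 9.2585
D_4 = 12.0305
D_5 = 13.5463
D_6 = 15.2532
D_7 = 17.1751
TV_7 = 17.7247/(0.1134−0.032) = 217.7481
P₀ = Σ Dₜ/(1+r)ᵗ + TV_7/(1+r)^7 = 151.8889

€151.89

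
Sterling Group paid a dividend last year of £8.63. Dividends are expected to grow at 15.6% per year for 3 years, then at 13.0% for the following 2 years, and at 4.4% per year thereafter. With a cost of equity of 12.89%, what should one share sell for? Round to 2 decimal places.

£159.88

Three-stage DDM. Project D₁…D_5; terminal Gordon value at t=5 with g = 0.044; discount at r = 0.1289.
D_1 = 9.9763
D_2 = 11.5326
D_3 = 13.3317
D_4 = 15.0648
D_5 = 17.0232
TV_5 = 17.7722/(0.1289−0.044) = 209.3312
P₀ = Σ Dₜ/(1+r)ᵗ + TV_5/(1+r)^5 = 159.8844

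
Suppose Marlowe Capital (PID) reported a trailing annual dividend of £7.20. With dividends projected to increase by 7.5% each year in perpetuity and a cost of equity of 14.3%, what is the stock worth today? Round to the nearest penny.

Gordon growth model: P₀ = D₁/(r − g). D₁ = 7.20 × (1 + 0.075) = 7.7400.
P₀ = 7.7400 / (0.143 − 0.075) = 7.7400 / 0.068 = 113.8235

£113.82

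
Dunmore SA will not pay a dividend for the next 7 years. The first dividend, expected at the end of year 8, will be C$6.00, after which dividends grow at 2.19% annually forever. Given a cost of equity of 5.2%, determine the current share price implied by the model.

Deferred-dividend DDM. At t=7 the remaining stream is a growing perpetuity with first payment D_8 = 6.00.
V_7 = D_8/(r−g) = 6.00/(0.052−0.0219) = 199.3355
P₀ = V_7/(1+r)^7 = 199.3355/(1+0.052)^7 = 139.7895

C$139.79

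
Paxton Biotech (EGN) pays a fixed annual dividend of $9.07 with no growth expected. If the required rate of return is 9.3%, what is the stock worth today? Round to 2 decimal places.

Zero-growth DDM (perpetuity): P₀ = D/r = 9.07 / 0.093 = 97.5269

$97.53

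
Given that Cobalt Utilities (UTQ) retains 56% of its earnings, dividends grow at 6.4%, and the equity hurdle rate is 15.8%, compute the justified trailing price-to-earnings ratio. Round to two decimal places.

Payout ratio b = 1 − 0.56 = 0.44.
Justified trailing P/E = b(1+g)/(r−g) = 0.44×(1+0.064)/(0.158−0.064) = 4.9804

4.98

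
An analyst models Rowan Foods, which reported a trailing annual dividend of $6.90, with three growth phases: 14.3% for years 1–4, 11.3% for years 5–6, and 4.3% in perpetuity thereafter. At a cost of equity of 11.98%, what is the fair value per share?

Three-stage DDM. Project D₁…D_6; terminal Gordon value at t=6 with g = 0.043; discount at r = 0.1198.
D_1 = 7.8867
D_2 = 9.0145
D_3 = 10.3036
D_4 = 11.7770
D_5 = 13.1078
D_6 = 14.5890
TV_6 = 15.2163/(0.1198−0.043) = 198.1287
P₀ = Σ Dₜ/(1+r)ᵗ + TV_6/(1+r)^6 = 144.3888

$144.39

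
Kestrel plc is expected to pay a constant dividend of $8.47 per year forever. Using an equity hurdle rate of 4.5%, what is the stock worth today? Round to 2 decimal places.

Zero-growth DDM (perpetuity): P₀ = D/r = 8.47 / 0.045 = 188.2222

$188.22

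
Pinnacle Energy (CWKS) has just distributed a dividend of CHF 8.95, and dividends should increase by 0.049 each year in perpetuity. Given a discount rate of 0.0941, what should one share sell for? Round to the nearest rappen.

CHF 208.17

Gordon growth model: P₀ = D₁/(r − g). D₁ = 8.95 × (1 + 0.049) = 9.3885.
P₀ = 9.3885 / (0.0941 − 0.049) = 9.3885 / 0.0451 = 208.1718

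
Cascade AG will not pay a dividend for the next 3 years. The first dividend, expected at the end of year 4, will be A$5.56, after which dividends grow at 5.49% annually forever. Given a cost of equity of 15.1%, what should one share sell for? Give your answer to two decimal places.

Deferred-dividend DDM. At t=3 the remaining stream is a growing perpetuity with first payment D_4 = 5.56.
V_3 = D_4/(r−g) = 5.56/(0.151−0.0549) = 57.8564
P₀ = V_3/(1+r)^3 = 57.8564/(1+0.151)^3 = 37.9425

A$37.94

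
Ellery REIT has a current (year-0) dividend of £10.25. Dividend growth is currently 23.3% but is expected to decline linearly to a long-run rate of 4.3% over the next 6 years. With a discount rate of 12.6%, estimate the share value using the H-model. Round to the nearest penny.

H-model: P₀ = D₀[(1+g_L) + H(g_S−g_L)]/(r−g_L), with H = 6/2 = 3.
P₀ = 10.25 × [(1+0.043) + 3×(0.233−0.043)] / (0.126−0.043)
   = 10.25 × 1.6130 / 0.083 = 199.1958

£199.20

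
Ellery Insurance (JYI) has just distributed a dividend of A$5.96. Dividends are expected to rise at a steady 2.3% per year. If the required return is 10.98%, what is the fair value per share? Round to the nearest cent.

A$70.24

Gordon growth model: P₀ = D₁/(r − g). D₁ = 5.96 × (1 + 0.023) = 6.0971.
P₀ = 6.0971 / (0.1098 − 0.023) = 6.0971 / 0.0868 = 70.2429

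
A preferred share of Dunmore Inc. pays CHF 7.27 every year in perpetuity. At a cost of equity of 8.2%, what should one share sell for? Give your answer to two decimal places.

Zero-growth DDM (perpetuity): P₀ = D/r = 7.27 / 0.082 = 88.6585

CHF 88.66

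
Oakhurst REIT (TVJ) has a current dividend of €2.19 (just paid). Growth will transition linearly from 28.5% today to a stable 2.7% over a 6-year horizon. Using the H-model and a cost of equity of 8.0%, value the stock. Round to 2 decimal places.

H-model: P₀ = D₀[(1+g_L) + H(g_S−g_L)]/(r−g_L), with H = 6/2 = 3.
P₀ = 2.19 × [(1+0.027) + 3×(0.285−0.027)] / (0.08−0.027)
   = 2.19 × 1.8010 / 0.053 = 74.4187

€74.42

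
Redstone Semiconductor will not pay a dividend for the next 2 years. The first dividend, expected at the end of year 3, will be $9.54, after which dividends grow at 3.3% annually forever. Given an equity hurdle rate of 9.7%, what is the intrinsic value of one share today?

$123.87

Deferred-dividend DDM. At t=2 the remaining stream is a growing perpetuity with first payment D_3 = 9.54.
V_2 = D_3/(r−g) = 9.54/(0.097−0.033) = 149.0625
P₀ = V_2/(1+r)^2 = 149.0625/(1+0.097)^2 = 123.8669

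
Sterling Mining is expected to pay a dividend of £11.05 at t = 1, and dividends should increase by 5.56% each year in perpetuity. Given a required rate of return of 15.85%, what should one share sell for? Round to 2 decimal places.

Gordon growth model: P₀ = D₁/(r − g), with D₁ = 11.05 given directly.
P₀ = 11.0500 / (0.1585 − 0.0556) = 11.0500 / 0.1029 = 107.3858

£107.39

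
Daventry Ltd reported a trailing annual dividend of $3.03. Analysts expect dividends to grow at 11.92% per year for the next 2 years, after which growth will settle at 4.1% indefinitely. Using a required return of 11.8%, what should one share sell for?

Two-stage DDM. Project D₁…D_2 at 0.1192, terminal growth 0.041, discount at r = 0.118.
D_1 = 3.3912
D_2 = 3.7954
Terminal value at t=2: TV = D_3/(r−g) = 3.9510/(0.118−0.041) = 51.3119
P₀ = 3.3912/(1+0.118)^1 + 3.7954/(1+0.118)^2 + 51.3119/(1+0.118)^2 = 47.1218

$47.12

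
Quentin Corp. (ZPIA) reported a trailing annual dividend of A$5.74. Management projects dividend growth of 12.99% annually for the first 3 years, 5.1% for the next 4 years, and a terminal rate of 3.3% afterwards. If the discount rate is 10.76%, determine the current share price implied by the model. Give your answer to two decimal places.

Three-stage DDM. Project D₁…D_7; terminal Gordon value at t=7 with g = 0.033; discount at r = 0.1076.
D_1 = 6.4856
D_2 = 7.3281
D_3 = 8.2800
D_4 = 8.7023
D_5 = 9.1461
D_6 = 9.6126
D_7 = 10.1028
TV_7 = 10.4362/(0.1076−0.033) = 139.8957
P₀ = Σ Dₜ/(1+r)ᵗ + TV_7/(1+r)^7 = 107.7494

A$107.75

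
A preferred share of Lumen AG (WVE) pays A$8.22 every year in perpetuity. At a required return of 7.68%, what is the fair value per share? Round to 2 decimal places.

A$107.03

Zero-growth DDM (perpetuity): P₀ = D/r = 8.22 / 0.0768 = 107.0313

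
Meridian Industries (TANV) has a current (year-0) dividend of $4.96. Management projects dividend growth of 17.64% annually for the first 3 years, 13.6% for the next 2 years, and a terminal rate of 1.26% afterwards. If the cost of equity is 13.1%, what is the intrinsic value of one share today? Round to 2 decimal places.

$75.50

Three-stage DDM. Project D₁…D_5; terminal Gordon value at t=5 with g = 0.0126; discount at r = 0.131.
D_1 = 5.8349
D_2 = 6.8642
D_3 = 8.0751
D_4 = 9.1733
D_5 = 10.4209
TV_5 = 10.5522/(0.131−0.0126) = 89.1230
P₀ = Σ Dₜ/(1+r)ᵗ + TV_5/(1+r)^5 = 75.5031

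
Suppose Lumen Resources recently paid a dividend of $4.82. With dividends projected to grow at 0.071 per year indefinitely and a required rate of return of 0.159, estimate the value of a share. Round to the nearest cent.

Gordon growth model: P₀ = D₁/(r − g). D₁ = 4.82 × (1 + 0.071) = 5.1622.
P₀ = 5.1622 / (0.159 − 0.071) = 5.1622 / 0.088 = 58.6616

$58.66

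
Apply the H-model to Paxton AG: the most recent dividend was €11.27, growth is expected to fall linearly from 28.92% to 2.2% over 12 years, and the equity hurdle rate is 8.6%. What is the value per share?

H-model: P₀ = D₀[(1+g_L) + H(g_S−g_L)]/(r−g_L), with H = 12/2 = 6.
P₀ = 11.27 × [(1+0.022) + 6×(0.2892−0.022)] / (0.086−0.022)
   = 11.27 × 2.6252 / 0.064 = 462.2813

€462.28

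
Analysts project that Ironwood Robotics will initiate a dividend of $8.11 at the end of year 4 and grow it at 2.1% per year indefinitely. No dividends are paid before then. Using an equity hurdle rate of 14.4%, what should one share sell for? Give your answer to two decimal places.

$44.04

Deferred-dividend DDM. At t=3 the remaining stream is a growing perpetuity with first payment D_4 = 8.11.
V_3 = D_4/(r−g) = 8.11/(0.144−0.021) = 65.9350
P₀ = V_3/(1+r)^3 = 65.9350/(1+0.144)^3 = 44.0390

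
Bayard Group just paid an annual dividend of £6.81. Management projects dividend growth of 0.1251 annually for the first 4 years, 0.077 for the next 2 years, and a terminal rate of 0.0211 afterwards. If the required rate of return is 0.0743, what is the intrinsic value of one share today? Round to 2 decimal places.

Three-stage DDM. Project D₁…D_6; terminal Gordon value at t=6 with g = 0.0211; discount at r = 0.0743.
D_1 = 7.6619
D_2 = 8.6204
D_3 = 9.6989
D_4 = 10.9122
D_5 = 11.7524
D_6 = 12.6574
TV_6 = 12.9244/(0.0743−0.0211) = 242.9404
P₀ = Σ Dₜ/(1+r)ᵗ + TV_6/(1+r)^6 = 205.0951

£205.10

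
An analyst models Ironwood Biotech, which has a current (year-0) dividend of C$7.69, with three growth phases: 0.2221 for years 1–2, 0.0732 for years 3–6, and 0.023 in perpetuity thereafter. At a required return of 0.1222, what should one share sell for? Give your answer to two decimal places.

Three-stage DDM. Project D₁…D_6; terminal Gordon value at t=6 with g = 0.023; discount at r = 0.1222.
D_1 = 9.3979
D_2 = 11.4852
D_3 = 12.3260
D_4 = 13.2282
D_5 = 14.1965
D_6 = 15.2357
TV_6 = 15.5861/(0.1222−0.023) = 157.1182
P₀ = Σ Dₜ/(1+r)ᵗ + TV_6/(1+r)^6 = 128.8322

C$128.83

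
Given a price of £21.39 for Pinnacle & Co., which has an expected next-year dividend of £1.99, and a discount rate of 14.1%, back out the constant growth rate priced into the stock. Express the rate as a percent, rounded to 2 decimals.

4.80%

From P₀ = D₁/(r − g), the implied growth is g = r − D₁/P₀.
g = 0.141 − 1.99/21.39 = 0.141 − 0.09303 = 0.04797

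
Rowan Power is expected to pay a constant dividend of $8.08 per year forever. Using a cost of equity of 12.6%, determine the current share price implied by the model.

Zero-growth DDM (perpetuity): P₀ = D/r = 8.08 / 0.126 = 64.1270

$64.13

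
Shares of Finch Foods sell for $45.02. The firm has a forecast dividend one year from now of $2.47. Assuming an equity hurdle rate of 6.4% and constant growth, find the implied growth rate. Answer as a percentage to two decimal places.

0.91%

From P₀ = D₁/(r − g), the implied growth is g = r − D₁/P₀.
g = 0.064 − 2.47/45.02 = 0.064 − 0.05486 = 0.00914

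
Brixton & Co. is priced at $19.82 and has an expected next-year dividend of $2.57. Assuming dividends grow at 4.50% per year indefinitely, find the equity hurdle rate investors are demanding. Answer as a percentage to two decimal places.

Rearranging the constant-growth DDM: r = D₁/P₀ + g.
r = 2.5700 / 19.82 + 0.045 = 0.12967 + 0.045 = 0.17467

17.47%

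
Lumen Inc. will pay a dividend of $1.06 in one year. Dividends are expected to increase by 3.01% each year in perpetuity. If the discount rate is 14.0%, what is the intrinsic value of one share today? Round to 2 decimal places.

Gordon growth model: P₀ = D₁/(r − g), with D₁ = 1.06 given directly.
P₀ = 1.0600 / (0.14 − 0.0301) = 1.0600 / 0.1099 = 9.6451

$9.65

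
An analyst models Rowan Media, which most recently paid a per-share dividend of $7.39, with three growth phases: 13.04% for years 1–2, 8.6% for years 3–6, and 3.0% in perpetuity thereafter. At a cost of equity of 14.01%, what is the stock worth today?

Three-stage DDM. Project D₁…D_6; terminal Gordon value at t=6 with g = 0.03; discount at r = 0.1401.
D_1 = 8.3537
D_2 = 9.4430
D_3 = 10.2551
D_4 = 11.1370
D_5 = 12.0948
D_6 = 13.1349
TV_6 = 13.5290/(0.1401−0.03) = 122.8791
P₀ = Σ Dₜ/(1+r)ᵗ + TV_6/(1+r)^6 = 96.3161

$96.32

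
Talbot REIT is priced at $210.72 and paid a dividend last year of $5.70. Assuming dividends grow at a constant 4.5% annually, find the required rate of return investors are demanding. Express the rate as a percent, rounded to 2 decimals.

Rearranging the constant-growth DDM: r = D₁/P₀ + g.
D₁ = 5.70 × (1 + 0.045) = 5.9565.
r = 5.9565 / 210.72 + 0.045 = 0.02827 + 0.045 = 0.07327

7.33%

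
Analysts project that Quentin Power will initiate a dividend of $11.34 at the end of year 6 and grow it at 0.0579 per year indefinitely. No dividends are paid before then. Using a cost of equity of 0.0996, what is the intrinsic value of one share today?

Deferred-dividend DDM. At t=5 the remaining stream is a growing perpetuity with first payment D_6 = 11.34.
V_5 = D_6/(r−g) = 11.34/(0.0996−0.0579) = 271.9424
P₀ = V_5/(1+r)^5 = 271.9424/(1+0.0996)^5 = 169.1622

$169.16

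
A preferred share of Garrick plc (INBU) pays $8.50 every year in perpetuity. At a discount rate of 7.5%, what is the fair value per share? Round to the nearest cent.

Zero-growth DDM (perpetuity): P₀ = D/r = 8.50 / 0.075 = 113.3333

$113.33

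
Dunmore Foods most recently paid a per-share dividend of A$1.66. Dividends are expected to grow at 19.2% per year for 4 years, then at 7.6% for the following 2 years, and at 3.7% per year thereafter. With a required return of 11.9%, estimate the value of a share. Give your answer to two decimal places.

Three-stage DDM. Project D₁…D_6; terminal Gordon value at t=6 with g = 0.037; discount at r = 0.119.
D_1 = 1.9787
D_2 = 2.3586
D_3 = 2.8115
D_4 = 3.3513
D_5 = 3.6060
D_6 = 3.8801
TV_6 = 4.0236/(0.119−0.037) = 49.0685
P₀ = Σ Dₜ/(1+r)ᵗ + TV_6/(1+r)^6 = 36.8207

A$36.82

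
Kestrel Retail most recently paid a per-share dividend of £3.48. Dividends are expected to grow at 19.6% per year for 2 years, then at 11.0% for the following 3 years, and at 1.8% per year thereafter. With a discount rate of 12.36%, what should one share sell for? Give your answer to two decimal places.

Three-stage DDM. Project D₁…D_5; terminal Gordon value at t=5 with g = 0.018; discount at r = 0.1236.
D_1 = 4.1621
D_2 = 4.9778
D_3 = 5.5254
D_4 = 6.1332
D_5 = 6.8079
TV_5 = 6.9304/(0.1236−0.018) = 65.6288
P₀ = Σ Dₜ/(1+r)ᵗ + TV_5/(1+r)^5 = 55.8387

£55.84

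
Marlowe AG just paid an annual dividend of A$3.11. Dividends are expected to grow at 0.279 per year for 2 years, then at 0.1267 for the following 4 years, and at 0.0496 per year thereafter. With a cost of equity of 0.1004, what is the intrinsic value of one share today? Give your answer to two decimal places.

Three-stage DDM. Project D₁…D_6; terminal Gordon value at t=6 with g = 0.0496; discount at r = 0.1004.
D_1 = 3.9777
D_2 = 5.0875
D_3 = 5.7320
D_4 = 6.4583
D_5 = 7.2766
D_6 = 8.1985
TV_6 = 8.6052/(0.1004−0.0496) = 169.3927
P₀ = Σ Dₜ/(1+r)ᵗ + TV_6/(1+r)^6 = 121.0599

A$121.06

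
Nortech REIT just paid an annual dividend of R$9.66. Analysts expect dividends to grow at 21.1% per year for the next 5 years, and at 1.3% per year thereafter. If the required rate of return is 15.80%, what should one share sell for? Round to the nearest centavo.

R$139.76

Two-stage DDM. Project D₁…D_5 at 0.211, terminal growth 0.013, discount at r = 0.158.
D_1 = 11.6983
D_2 = 14.1666
D_3 = 17.1557
D_4 = 20.7756
D_5 = 25.1593
Terminal value at t=5: TV = D_6/(r−g) = 25.4863/(0.158−0.013) = 175.7678
P₀ = 11.6983/(1+0.158)^1 + 14.1666/(1+0.158)^2 + 17.1557/(1+0.158)^3 + 20.7756/(1+0.158)^4 + 25.1593/(1+0.158)^5 + 175.7678/(1+0.158)^5 = 139.7612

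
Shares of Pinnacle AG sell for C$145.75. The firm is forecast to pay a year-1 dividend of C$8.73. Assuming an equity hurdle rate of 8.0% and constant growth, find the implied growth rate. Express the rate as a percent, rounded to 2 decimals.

From P₀ = D₁/(r − g), the implied growth is g = r − D₁/P₀.
g = 0.08 − 8.73/145.75 = 0.08 − 0.05990 = 0.02010

2.01%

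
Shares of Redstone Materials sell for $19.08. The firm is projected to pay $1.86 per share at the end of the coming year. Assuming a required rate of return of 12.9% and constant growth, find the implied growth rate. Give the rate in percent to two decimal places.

From P₀ = D₁/(r − g), the implied growth is g = r − D₁/P₀.
g = 0.129 − 1.86/19.08 = 0.129 − 0.09748 = 0.03152

3.15%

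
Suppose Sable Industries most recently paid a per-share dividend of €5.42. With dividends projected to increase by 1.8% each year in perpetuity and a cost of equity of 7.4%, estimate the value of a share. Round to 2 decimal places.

Gordon growth model: P₀ = D₁/(r − g). D₁ = 5.42 × (1 + 0.018) = 5.5176.
P₀ = 5.5176 / (0.074 − 0.018) = 5.5176 / 0.056 = 98.5279

€98.53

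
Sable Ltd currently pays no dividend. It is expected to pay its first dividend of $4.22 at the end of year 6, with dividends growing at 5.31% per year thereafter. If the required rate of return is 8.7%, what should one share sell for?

$82.03

Deferred-dividend DDM. At t=5 the remaining stream is a growing perpetuity with first payment D_6 = 4.22.
V_5 = D_6/(r−g) = 4.22/(0.087−0.0531) = 124.4838
P₀ = V_5/(1+r)^5 = 124.4838/(1+0.087)^5 = 82.0285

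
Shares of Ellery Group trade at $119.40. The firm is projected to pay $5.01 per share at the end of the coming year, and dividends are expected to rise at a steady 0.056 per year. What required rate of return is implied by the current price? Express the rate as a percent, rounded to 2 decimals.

Rearranging the constant-growth DDM: r = D₁/P₀ + g.
r = 5.0100 / 119.40 + 0.056 = 0.04196 + 0.056 = 0.09796

9.80%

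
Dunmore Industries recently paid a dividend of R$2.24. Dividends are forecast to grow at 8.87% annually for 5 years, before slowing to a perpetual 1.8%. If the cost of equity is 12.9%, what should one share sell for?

R$27.19

Two-stage DDM. Project D₁…D_5 at 0.0887, terminal growth 0.018, discount at r = 0.129.
D_1 = 2.4387
D_2 = 2.6550
D_3 = 2.8905
D_4 = 3.1469
D_5 = 3.4260
Terminal value at t=5: TV = D_6/(r−g) = 3.4877/(0.129−0.018) = 31.4206
P₀ = 2.4387/(1+0.129)^1 + 2.6550/(1+0.129)^2 + 2.8905/(1+0.129)^3 + 3.1469/(1+0.129)^4 + 3.4260/(1+0.129)^5 + 31.4206/(1+0.129)^5 = 27.1857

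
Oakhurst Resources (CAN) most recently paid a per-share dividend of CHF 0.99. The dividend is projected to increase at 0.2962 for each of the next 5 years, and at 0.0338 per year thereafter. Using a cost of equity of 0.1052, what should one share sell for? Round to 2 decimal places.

CHF 40.00

Two-stage DDM. Project D₁…D_5 at 0.2962, terminal growth 0.0338, discount at r = 0.1052.
D_1 = 1.2832
D_2 = 1.6633
D_3 = 2.1560
D_4 = 2.7946
D_5 = 3.6224
Terminal value at t=5: TV = D_6/(r−g) = 3.7448/(0.1052−0.0338) = 52.4486
P₀ = 1.2832/(1+0.1052)^1 + 1.6633/(1+0.1052)^2 + 2.1560/(1+0.1052)^3 + 2.7946/(1+0.1052)^4 + 3.6224/(1+0.1052)^5 + 52.4486/(1+0.1052)^5 = 39.9973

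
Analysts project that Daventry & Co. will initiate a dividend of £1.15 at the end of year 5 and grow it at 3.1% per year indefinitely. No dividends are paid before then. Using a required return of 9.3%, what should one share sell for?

£13.00

Deferred-dividend DDM. At t=4 the remaining stream is a growing perpetuity with first payment D_5 = 1.15.
V_4 = D_5/(r−g) = 1.15/(0.093−0.031) = 18.5484
P₀ = V_4/(1+r)^4 = 18.5484/(1+0.093)^4 = 12.9965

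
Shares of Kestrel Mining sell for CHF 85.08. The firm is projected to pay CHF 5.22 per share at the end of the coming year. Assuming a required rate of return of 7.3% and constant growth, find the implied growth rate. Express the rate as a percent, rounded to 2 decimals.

From P₀ = D₁/(r − g), the implied growth is g = r − D₁/P₀.
g = 0.073 − 5.22/85.08 = 0.073 − 0.06135 = 0.01165

1.16%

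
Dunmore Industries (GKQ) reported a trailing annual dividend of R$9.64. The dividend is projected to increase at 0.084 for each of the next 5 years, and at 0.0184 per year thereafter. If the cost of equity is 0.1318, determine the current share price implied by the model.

R$112.20

Two-stage DDM. Project D₁…D_5 at 0.084, terminal growth 0.0184, discount at r = 0.1318.
D_1 = 10.4498
D_2 = 11.3275
D_3 = 12.2791
D_4 = 13.3105
D_5 = 14.4286
Terminal value at t=5: TV = D_6/(r−g) = 14.6941/(0.1318−0.0184) = 129.5773
P₀ = 10.4498/(1+0.1318)^1 + 11.3275/(1+0.1318)^2 + 12.2791/(1+0.1318)^3 + 13.3105/(1+0.1318)^4 + 14.4286/(1+0.1318)^5 + 129.5773/(1+0.1318)^5 = 112.1981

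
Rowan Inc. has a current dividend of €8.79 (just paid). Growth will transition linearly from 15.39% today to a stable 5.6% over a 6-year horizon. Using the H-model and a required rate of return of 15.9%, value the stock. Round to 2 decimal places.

€115.18

H-model: P₀ = D₀[(1+g_L) + H(g_S−g_L)]/(r−g_L), with H = 6/2 = 3.
P₀ = 8.79 × [(1+0.056) + 3×(0.1539−0.056)] / (0.159−0.056)
   = 8.79 × 1.3497 / 0.103 = 115.1831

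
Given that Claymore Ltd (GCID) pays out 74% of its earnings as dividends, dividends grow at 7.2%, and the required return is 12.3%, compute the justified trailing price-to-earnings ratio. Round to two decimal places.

15.55

Justified trailing P/E = b(1+g)/(r−g) = 0.74×(1+0.072)/(0.123−0.072) = 15.5545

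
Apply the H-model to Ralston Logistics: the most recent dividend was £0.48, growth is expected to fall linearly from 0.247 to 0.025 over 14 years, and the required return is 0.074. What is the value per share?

H-model: P₀ = D₀[(1+g_L) + H(g_S−g_L)]/(r−g_L), with H = 14/2 = 7.
P₀ = 0.48 × [(1+0.025) + 7×(0.247−0.025)] / (0.074−0.025)
   = 0.48 × 2.5790 / 0.049 = 25.2637

£25.26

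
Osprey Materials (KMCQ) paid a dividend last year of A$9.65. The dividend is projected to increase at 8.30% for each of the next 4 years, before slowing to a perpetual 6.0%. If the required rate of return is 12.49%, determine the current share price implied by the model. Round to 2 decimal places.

A$170.55

Two-stage DDM. Project D₁…D_4 at 0.083, terminal growth 0.06, discount at r = 0.1249.
D_1 = 10.4510
D_2 = 11.3184
D_3 = 12.2578
D_4 = 13.2752
Terminal value at t=4: TV = D_5/(r−g) = 14.0717/(0.1249−0.06) = 216.8215
P₀ = 10.4510/(1+0.1249)^1 + 11.3184/(1+0.1249)^2 + 12.2578/(1+0.1249)^3 + 13.2752/(1+0.1249)^4 + 216.8215/(1+0.1249)^4 = 170.5457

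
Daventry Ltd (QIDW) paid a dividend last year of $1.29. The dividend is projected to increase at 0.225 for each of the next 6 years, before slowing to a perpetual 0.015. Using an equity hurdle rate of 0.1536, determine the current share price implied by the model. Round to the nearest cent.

$23.15

Two-stage DDM. Project D₁…D_6 at 0.225, terminal growth 0.015, discount at r = 0.1536.
D_1 = 1.5803
D_2 = 1.9358
D_3 = 2.3714
D_4 = 2.9049
D_5 = 3.5585
D_6 = 4.3592
Terminal value at t=6: TV = D_7/(r−g) = 4.4246/(0.1536−0.015) = 31.9234
P₀ = 1.5803/(1+0.1536)^1 + 1.9358/(1+0.1536)^2 + 2.3714/(1+0.1536)^3 + 2.9049/(1+0.1536)^4 + 3.5585/(1+0.1536)^5 + 4.3592/(1+0.1536)^6 + 31.9234/(1+0.1536)^6 = 23.1457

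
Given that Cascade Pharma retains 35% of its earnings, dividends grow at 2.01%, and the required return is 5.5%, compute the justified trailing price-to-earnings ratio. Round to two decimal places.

19.00

Payout ratio b = 1 − 0.35 = 0.65.
Justified trailing P/E = b(1+g)/(r−g) = 0.65×(1+0.0201)/(0.055−0.0201) = 18.9990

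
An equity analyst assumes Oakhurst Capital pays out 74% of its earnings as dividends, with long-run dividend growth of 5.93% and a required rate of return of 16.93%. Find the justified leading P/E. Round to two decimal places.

Justified leading P/E = b/(r−g) = 0.74/(0.1693−0.0593) = 6.7273

6.73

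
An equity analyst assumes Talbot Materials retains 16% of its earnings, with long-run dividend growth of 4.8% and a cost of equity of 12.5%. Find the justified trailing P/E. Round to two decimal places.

11.43

Payout ratio b = 1 − 0.16 = 0.84.
Justified trailing P/E = b(1+g)/(r−g) = 0.84×(1+0.048)/(0.125−0.048) = 11.4327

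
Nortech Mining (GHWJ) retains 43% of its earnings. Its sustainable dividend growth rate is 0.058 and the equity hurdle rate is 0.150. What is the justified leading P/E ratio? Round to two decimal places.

6.20

Payout ratio b = 1 − 0.43 = 0.57.
Justified leading P/E = b/(r−g) = 0.57/(0.15−0.058) = 6.1957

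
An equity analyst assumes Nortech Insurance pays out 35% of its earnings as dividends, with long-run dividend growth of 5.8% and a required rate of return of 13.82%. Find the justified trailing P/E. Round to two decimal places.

Justified trailing P/E = b(1+g)/(r−g) = 0.35×(1+0.058)/(0.1382−0.058) = 4.6172

4.62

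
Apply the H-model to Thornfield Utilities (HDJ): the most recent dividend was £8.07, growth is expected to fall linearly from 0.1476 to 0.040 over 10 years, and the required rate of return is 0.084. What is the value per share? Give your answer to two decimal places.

H-model: P₀ = D₀[(1+g_L) + H(g_S−g_L)]/(r−g_L), with H = 10/2 = 5.
P₀ = 8.07 × [(1+0.04) + 5×(0.1476−0.04)] / (0.084−0.04)
   = 8.07 × 1.5780 / 0.044 = 289.4195

£289.42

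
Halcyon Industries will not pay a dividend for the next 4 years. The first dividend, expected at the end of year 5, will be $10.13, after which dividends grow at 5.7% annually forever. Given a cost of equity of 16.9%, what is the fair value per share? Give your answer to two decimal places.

$48.43

Deferred-dividend DDM. At t=4 the remaining stream is a growing perpetuity with first payment D_5 = 10.13.
V_4 = D_5/(r−g) = 10.13/(0.169−0.057) = 90.4464
P₀ = V_4/(1+r)^4 = 90.4464/(1+0.169)^4 = 48.4321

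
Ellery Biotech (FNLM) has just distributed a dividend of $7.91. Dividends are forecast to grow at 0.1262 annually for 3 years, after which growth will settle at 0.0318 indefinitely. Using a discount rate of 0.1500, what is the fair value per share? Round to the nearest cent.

$87.61

Two-stage DDM. Project D₁…D_3 at 0.1262, terminal growth 0.0318, discount at r = 0.15.
D_1 = 8.9082
D_2 = 10.0325
D_3 = 11.2986
Terminal value at t=3: TV = D_4/(r−g) = 11.6579/(0.15−0.0318) = 98.6282
P₀ = 8.9082/(1+0.15)^1 + 10.0325/(1+0.15)^2 + 11.2986/(1+0.15)^3 + 98.6282/(1+0.15)^3 = 87.6109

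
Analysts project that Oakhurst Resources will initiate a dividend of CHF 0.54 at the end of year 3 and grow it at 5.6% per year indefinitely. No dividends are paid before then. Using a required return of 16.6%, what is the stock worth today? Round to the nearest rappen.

CHF 3.61

Deferred-dividend DDM. At t=2 the remaining stream is a growing perpetuity with first payment D_3 = 0.54.
V_2 = D_3/(r−g) = 0.54/(0.166−0.056) = 4.9091
P₀ = V_2/(1+r)^2 = 4.9091/(1+0.166)^2 = 3.6108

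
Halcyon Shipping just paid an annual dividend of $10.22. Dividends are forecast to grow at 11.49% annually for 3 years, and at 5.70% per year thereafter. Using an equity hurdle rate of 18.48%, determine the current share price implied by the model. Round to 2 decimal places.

Two-stage DDM. Project D₁…D_3 at 0.1149, terminal growth 0.057, discount at r = 0.1848.
D_1 = 11.3943
D_2 = 12.7035
D_3 = 14.1631
Terminal value at t=3: TV = D_4/(r−g) = 14.9704/(0.1848−0.057) = 117.1393
P₀ = 11.3943/(1+0.1848)^1 + 12.7035/(1+0.1848)^2 + 14.1631/(1+0.1848)^3 + 117.1393/(1+0.1848)^3 = 97.6141

$97.61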